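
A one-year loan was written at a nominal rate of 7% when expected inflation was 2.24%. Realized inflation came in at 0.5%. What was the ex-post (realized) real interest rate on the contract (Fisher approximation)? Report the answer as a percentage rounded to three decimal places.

6.500%

Ex-post: 7% − 0.5% = 6.500%
So the realized real rate is 6.500%.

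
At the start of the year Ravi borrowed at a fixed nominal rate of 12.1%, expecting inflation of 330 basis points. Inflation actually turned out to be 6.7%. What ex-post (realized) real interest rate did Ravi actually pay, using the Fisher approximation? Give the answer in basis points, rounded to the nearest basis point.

540 basis points

Ex-post: 12.1% − 6.7% = 5.400%
So the realized real rate is 540 basis points.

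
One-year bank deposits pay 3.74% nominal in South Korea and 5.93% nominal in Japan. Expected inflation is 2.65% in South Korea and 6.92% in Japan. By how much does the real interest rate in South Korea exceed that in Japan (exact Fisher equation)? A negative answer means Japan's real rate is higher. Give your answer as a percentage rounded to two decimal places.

1.99%

South Korea: (1 + 0.0374)/(1 + 0.0265) − 1 = 1.0619%
Japan: (1 + 0.0593)/(1 + 0.0692) − 1 = -0.9259%
Differential = 1.0619% − (-0.9259%) = 1.9878% → 1.99%.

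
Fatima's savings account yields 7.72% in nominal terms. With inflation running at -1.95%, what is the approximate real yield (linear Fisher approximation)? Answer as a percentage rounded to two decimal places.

r ≈ i − π = 7.72% − (-1.95%) = 9.67%.

9.67%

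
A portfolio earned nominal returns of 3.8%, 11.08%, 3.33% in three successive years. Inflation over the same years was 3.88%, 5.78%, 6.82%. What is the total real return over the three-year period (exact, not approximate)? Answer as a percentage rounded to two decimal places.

Nominal growth factor = 1.0380 × 1.1108 × 1.0333 = 1.191406
Price-level growth factor = 1.0388 × 1.0578 × 1.0682 = 1.173784
Real growth factor = 1.191406 / 1.173784 = 1.015013
Total real return = 1.015013 − 1 → 1.50%.

1.50%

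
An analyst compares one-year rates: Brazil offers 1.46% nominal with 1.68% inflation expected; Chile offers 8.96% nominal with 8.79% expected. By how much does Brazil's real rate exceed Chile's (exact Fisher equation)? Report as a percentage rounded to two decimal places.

Brazil: (1 + 0.0146)/(1 + 0.0168) − 1 = -0.2164%
Chile: (1 + 0.0896)/(1 + 0.0879) − 1 = 0.1563%
Differential = -0.2164% − 0.1563% = -0.3726% → -0.37%.

-0.37%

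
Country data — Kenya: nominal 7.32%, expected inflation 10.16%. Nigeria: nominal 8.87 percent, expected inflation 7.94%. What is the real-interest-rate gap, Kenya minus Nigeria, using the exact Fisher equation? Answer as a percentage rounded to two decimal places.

Kenya: (1 + 0.0732)/(1 + 0.1016) − 1 = -2.5781%
Nigeria: (1 + 0.0887)/(1 + 0.0794) − 1 = 0.8616%
Differential = -2.5781% − 0.8616% = -3.4397% → -3.44%.

-3.44%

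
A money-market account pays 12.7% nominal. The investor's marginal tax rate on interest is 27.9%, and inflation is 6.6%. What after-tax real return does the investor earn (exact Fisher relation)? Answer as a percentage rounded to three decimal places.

After-tax nominal return = 12.7% × (1 − 0.279) = 9.1567%.
1 + r = 1.091567 / 1.06600 = 1.023984
After-tax real rate = 1.023984 − 1 → 2.398%.

2.398%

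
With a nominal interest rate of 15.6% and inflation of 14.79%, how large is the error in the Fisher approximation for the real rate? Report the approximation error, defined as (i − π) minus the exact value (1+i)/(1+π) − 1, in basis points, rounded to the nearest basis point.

Approximate: r ≈ 15.600% − 14.790% = 0.8100%
Exact: (1 + 0.1560)/(1 + 0.1479) − 1 = 0.7056%
Error = 0.8100% − 0.7056% = 0.1044% → 10 basis points.

10 basis points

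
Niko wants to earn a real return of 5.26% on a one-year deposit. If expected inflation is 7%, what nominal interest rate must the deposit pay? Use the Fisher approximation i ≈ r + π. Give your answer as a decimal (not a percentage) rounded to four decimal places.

0.1226

i ≈ r + π = 5.26% + 7% = 0.1226.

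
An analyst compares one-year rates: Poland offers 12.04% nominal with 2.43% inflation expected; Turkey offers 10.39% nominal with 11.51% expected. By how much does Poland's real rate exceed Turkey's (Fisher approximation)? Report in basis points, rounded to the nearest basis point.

Poland: 12.04% − 2.43% = 9.610%
Turkey: 10.39% − 11.51% = -1.120%
Differential = 10.730% → 1073 basis points.

1073 basis points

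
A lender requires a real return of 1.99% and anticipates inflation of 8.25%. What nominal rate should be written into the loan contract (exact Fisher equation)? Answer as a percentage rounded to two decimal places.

10.40%

(1 + i) = (1 + r)(1 + π) = 1.01990 × 1.08250 = 1.10404175
i = 1.10404175 − 1, so the required nominal rate is 10.40%.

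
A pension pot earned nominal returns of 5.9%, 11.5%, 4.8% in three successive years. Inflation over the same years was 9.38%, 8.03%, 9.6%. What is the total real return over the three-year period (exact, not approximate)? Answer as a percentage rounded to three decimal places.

-4.448%

Compound the nominal returns: 1.0590 × 1.1150 × 1.0480 = 1.237463.
Compound inflation: 1.0938 × 1.0803 × 1.0960 = 1.295069.
Deflate: 1.237463 / 1.295069 = 0.955519.
Total real return = 0.955519 − 1 → -4.448%.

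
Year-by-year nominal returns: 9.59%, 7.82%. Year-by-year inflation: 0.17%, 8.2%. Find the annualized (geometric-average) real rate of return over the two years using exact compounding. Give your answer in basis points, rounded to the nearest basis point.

Nominal growth factor = 1.0959 × 1.0782 = 1.18159938
Price-level growth factor = 1.0017 × 1.0820 = 1.08383940
Real growth factor = 1.18159938 / 1.08383940 = 1.09019785
Annualized real rate = 1.09019785^(1/2) − 1 = 4.4125% → 441 basis points.

441 basis points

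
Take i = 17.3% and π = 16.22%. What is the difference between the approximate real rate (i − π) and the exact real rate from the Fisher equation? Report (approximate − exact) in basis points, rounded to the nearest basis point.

15 basis points

Approximate: r ≈ 17.300% − 16.220% = 1.0800%
Exact: (1 + 0.1730)/(1 + 0.1622) − 1 = 0.9293%
Error = 1.0800% − 0.9293% = 0.1507% → 15 basis points.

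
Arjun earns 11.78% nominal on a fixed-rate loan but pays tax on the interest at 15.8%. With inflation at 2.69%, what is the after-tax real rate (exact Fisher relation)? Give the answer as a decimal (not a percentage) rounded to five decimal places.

After-tax nominal return = 11.78% × (1 − 0.158) = 9.91876%.
1 + r = 1.0991876 / 1.02690 = 1.070394
After-tax real rate = 1.070394 − 1 → 0.07039.

0.07039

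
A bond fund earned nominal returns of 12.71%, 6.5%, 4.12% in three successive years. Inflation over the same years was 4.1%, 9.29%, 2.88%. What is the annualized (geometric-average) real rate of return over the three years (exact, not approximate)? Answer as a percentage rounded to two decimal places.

Compound the nominal returns: 1.1271 × 1.0650 × 1.0412 = 1.24981639.
Compound inflation: 1.0410 × 1.0929 × 1.0288 = 1.17047492.
Deflate: 1.24981639 / 1.17047492 = 1.06778571.
Annualized real rate = 1.06778571^(1/3) − 1 = 2.2103% → 2.21%.

2.21%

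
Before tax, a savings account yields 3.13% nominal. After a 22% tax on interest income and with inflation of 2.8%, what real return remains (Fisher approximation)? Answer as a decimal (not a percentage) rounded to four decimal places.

After-tax nominal return = 3.13% × (1 − 0.22) = 2.4414%.
r ≈ 2.4414% − 2.8% → -0.0036.

-0.0036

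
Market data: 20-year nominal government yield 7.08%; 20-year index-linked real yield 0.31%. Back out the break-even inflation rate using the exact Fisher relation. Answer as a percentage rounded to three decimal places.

6.749%

(1 + π) = (1 + i)/(1 + r) = 1.07080 / 1.00310 = 1.067491
Break-even inflation = 1.067491 − 1 → 6.749%.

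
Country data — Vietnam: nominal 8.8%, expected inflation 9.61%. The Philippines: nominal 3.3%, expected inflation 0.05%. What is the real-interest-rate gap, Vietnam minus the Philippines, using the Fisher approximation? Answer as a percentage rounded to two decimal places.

-4.06%

Vietnam: 8.8% − 9.61% = -0.810%
The Philippines: 3.3% − 0.05% = 3.250%
Differential = -4.060% → -4.06%.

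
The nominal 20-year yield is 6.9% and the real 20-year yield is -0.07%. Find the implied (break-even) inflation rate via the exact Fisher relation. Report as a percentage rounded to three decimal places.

(1 + π) = (1 + i)/(1 + r) = 1.06900 / 0.99930 = 1.069749
Break-even inflation = 1.069749 − 1 → 6.975%.

6.975%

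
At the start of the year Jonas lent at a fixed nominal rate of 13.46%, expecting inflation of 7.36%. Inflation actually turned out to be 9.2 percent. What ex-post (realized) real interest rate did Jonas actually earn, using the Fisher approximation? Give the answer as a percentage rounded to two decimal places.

4.26%

Ex-post: 13.46% − 9.2% = 4.260%
So the realized real rate is 4.26%.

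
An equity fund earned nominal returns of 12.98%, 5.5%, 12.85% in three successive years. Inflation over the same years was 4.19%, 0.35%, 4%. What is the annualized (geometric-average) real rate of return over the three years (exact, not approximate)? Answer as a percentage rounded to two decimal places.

Compound the nominal returns: 1.1298 × 1.0550 × 1.1285 = 1.34510316.
Compound inflation: 1.0419 × 1.0035 × 1.0400 = 1.08736852.
Deflate: 1.34510316 / 1.08736852 = 1.23702603.
Annualized real rate = 1.23702603^(1/3) − 1 = 7.3478% → 7.35%.

7.35%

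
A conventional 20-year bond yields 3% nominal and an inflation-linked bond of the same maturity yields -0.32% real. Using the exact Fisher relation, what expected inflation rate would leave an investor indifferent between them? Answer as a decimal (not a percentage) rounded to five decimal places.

0.03331

(1 + π) = (1 + i)/(1 + r) = 1.03000 / 0.99680 = 1.033307
Break-even inflation = 1.033307 − 1 → 0.03331.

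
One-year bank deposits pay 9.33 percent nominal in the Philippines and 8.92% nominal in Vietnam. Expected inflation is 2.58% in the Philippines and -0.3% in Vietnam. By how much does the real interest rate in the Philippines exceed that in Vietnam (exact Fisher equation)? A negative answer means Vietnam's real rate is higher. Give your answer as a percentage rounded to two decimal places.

The Philippines: (1 + 0.0933)/(1 + 0.0258) − 1 = 6.5802%
Vietnam: (1 + 0.0892)/(1 − 0.0030) − 1 = 9.2477%
Differential = 6.5802% − 9.2477% = -2.6675% → -2.67%.

-2.67%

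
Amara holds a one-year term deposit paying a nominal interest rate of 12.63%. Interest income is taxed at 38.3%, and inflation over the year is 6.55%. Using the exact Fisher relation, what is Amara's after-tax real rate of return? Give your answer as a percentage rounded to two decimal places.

After-tax nominal return = 12.63% × (1 − 0.383) = 7.79271%.
1 + r = 1.0779271 / 1.06550 = 1.011663
After-tax real rate = 1.011663 − 1 → 1.17%.

1.17%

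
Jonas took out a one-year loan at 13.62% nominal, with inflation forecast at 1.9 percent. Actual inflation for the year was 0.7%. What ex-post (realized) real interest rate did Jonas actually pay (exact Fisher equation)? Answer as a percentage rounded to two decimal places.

12.83%

Ex-post: (1 + 0.1362)/(1 + 0.0070) − 1 = 12.8302%
So the realized real rate is 12.83%.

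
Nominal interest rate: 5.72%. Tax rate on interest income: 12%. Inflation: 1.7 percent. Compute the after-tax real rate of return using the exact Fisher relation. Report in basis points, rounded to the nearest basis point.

After-tax nominal return = 5.72% × (1 − 0.12) = 5.0336%.
1 + r = 1.050336 / 1.01700 = 1.032779
After-tax real rate = 1.032779 − 1 → 328 basis points.

328 basis points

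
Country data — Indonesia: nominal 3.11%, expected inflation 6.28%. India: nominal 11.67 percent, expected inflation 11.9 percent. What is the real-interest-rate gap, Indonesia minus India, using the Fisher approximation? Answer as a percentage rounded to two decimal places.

-2.94%

Indonesia: 3.11% − 6.28% = -3.170%
India: 11.67% − 11.9% = -0.230%
Differential = -2.940% → -2.94%.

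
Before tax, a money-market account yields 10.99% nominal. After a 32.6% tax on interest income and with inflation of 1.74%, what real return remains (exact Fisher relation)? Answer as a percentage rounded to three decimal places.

5.570%

After-tax nominal return = 10.99% × (1 − 0.326) = 7.40726%.
1 + r = 1.0740726 / 1.01740 = 1.055703
After-tax real rate = 1.055703 − 1 → 5.570%.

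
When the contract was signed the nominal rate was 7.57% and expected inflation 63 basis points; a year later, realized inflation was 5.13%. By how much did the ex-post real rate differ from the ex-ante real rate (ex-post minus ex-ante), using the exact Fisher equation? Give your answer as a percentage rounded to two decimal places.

Ex-ante: (1 + 0.0757)/(1 + 0.0063) − 1 = 6.8966%
Ex-post: (1 + 0.0757)/(1 + 0.0513) − 1 = 2.3209%
Difference (ex-post − ex-ante) = -4.5756% → -4.58%.

-4.58%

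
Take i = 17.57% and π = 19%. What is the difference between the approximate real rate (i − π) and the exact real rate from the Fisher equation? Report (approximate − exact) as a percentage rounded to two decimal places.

Approximate: r ≈ 17.570% − 19.000% = -1.4300%
Exact: (1 + 0.1757)/(1 + 0.1900) − 1 = -1.2017%
Error = -1.4300% − (-1.2017%) = -0.2283% → -0.23%.

-0.23%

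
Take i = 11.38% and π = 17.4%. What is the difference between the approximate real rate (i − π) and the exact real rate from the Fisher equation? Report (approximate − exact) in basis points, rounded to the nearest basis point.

Approximate: r ≈ 11.380% − 17.400% = -6.0200%
Exact: (1 + 0.1138)/(1 + 0.1740) − 1 = -5.1278%
Error = -6.0200% − (-5.1278%) = -0.8922% → -89 basis points.

-89 basis points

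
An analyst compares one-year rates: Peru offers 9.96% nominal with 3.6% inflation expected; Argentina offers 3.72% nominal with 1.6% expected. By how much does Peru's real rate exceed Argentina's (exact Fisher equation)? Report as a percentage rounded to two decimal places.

4.05%

Peru: (1 + 0.0996)/(1 + 0.0360) − 1 = 6.1390%
Argentina: (1 + 0.0372)/(1 + 0.0160) − 1 = 2.0866%
Differential = 6.1390% − 2.0866% = 4.0524% → 4.05%.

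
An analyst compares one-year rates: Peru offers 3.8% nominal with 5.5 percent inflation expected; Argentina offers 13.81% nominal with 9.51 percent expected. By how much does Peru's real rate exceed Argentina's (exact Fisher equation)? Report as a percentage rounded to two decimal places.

-5.54%

Peru: (1 + 0.0380)/(1 + 0.0550) − 1 = -1.6114%
Argentina: (1 + 0.1381)/(1 + 0.0951) − 1 = 3.9266%
Differential = -1.6114% − 3.9266% = -5.5380% → -5.54%.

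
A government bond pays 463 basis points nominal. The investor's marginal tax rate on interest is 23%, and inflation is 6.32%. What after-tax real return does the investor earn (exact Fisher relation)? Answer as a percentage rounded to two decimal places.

After-tax nominal return = 4.63% × (1 − 0.23) = 3.5651%.
1 + r = 1.035651 / 1.06320 = 0.974089
After-tax real rate = 0.974089 − 1 → -2.59%.

-2.59%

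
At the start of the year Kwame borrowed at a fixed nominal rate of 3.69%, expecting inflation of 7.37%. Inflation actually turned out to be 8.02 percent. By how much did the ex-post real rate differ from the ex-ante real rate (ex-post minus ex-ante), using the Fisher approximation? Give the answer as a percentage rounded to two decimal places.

-0.65%

Ex-ante: 3.69% − 7.37% = -3.680%
Ex-post: 3.69% − 8.02% = -4.330%
Difference (ex-post − ex-ante) = -0.6500% → -0.65%.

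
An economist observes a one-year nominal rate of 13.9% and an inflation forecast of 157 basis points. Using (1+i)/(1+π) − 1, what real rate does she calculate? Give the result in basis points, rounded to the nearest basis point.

1214 basis points

By the Fisher equation, 1 + r = (1 + i)/(1 + π).
1 + r = 1.13900 / 1.01570 = 1.121394
r = 1.121394 − 1 = 12.1394%, i.e. 1214 basis points.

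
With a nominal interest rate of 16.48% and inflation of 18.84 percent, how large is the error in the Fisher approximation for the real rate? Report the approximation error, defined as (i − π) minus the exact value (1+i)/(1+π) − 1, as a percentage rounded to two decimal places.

Approximate: r ≈ 16.480% − 18.840% = -2.3600%
Exact: (1 + 0.1648)/(1 + 0.1884) − 1 = -1.9859%
Error = -2.3600% − (-1.9859%) = -0.3741% → -0.37%.

-0.37%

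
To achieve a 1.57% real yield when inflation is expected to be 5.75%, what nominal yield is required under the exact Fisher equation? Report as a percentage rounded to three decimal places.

7.410%

(1 + i) = (1 + r)(1 + π) = 1.01570 × 1.05750 = 1.07410275
i = 1.07410275 − 1, so the required nominal rate is 7.410%.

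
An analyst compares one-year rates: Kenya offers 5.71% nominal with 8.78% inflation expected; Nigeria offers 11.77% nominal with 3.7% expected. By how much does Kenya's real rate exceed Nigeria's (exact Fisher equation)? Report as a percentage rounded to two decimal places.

-10.60%

Kenya: (1 + 0.0571)/(1 + 0.0878) − 1 = -2.8222%
Nigeria: (1 + 0.1177)/(1 + 0.0370) − 1 = 7.7821%
Differential = -2.8222% − 7.7821% = -10.6043% → -10.60%.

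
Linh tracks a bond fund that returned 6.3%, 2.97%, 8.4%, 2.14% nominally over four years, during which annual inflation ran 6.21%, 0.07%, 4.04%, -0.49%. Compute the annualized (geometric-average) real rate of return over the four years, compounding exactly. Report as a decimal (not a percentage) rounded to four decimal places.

Nominal growth factor = 1.0630 × 1.0297 × 1.0840 × 1.0214 = 1.21190649
Price-level growth factor = 1.0621 × 1.0007 × 1.0404 × 0.9951 = 1.10036401
Real growth factor = 1.21190649 / 1.10036401 = 1.10136871
Annualized real rate = 1.10136871^(1/4) − 1 = 2.4432% → 0.0244.

0.0244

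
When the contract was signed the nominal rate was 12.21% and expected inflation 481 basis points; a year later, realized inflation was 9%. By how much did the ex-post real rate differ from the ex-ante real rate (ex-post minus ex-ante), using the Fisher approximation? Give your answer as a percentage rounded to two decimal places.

Ex-ante: 12.21% − 4.81% = 7.400%
Ex-post: 12.21% − 9% = 3.210%
Difference (ex-post − ex-ante) = -4.1900% → -4.19%.

-4.19%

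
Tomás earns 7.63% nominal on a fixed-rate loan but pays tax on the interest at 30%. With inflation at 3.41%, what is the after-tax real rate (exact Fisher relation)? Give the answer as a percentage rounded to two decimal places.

1.87%

After-tax nominal return = 7.63% × (1 − 0.3) = 5.3410%.
1 + r = 1.05341 / 1.03410 = 1.018673
After-tax real rate = 1.018673 − 1 → 1.87%.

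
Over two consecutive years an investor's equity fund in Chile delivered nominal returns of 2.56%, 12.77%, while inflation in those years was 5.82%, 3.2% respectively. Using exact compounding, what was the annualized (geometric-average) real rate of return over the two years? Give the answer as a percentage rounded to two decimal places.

Compound the nominal returns: 1.0256 × 1.1277 = 1.15656912.
Compound inflation: 1.0582 × 1.0320 = 1.09206240.
Deflate: 1.15656912 / 1.09206240 = 1.05906871.
Annualized real rate = 1.05906871^(1/2) − 1 = 2.9111% → 2.91%.

2.91%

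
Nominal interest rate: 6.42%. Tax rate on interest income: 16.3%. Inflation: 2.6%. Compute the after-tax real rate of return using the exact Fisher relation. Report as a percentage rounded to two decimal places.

After-tax nominal return = 6.42% × (1 − 0.163) = 5.37354%.
1 + r = 1.0537354 / 1.02600 = 1.027033
After-tax real rate = 1.027033 − 1 → 2.70%.

2.70%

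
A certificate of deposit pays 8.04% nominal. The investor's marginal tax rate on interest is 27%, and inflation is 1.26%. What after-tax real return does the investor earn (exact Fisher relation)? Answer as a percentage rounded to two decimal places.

4.55%

After-tax nominal return = 8.04% × (1 − 0.27) = 5.8692%.
1 + r = 1.058692 / 1.01260 = 1.045518
After-tax real rate = 1.045518 − 1 → 4.55%.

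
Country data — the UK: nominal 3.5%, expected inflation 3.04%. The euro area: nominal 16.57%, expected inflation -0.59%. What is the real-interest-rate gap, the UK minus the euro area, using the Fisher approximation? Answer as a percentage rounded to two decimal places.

-16.70%

The UK: 3.5% − 3.04% = 0.460%
The euro area: 16.57% − (-0.59%) = 17.160%
Differential = -16.700% → -16.70%.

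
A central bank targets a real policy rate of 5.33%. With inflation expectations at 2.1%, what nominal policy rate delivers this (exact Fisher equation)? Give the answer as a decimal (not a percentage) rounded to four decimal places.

(1 + i) = (1 + r)(1 + π) = 1.05330 × 1.02100 = 1.0754193
i = 1.0754193 − 1, so the required nominal rate is 0.0754.

0.0754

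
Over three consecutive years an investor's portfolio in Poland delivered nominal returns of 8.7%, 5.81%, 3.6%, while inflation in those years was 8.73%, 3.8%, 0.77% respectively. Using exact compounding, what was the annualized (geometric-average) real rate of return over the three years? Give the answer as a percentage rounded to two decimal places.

Nominal growth factor = 1.0870 × 1.0581 × 1.0360 = 1.19156027
Price-level growth factor = 1.0873 × 1.0380 × 1.0077 = 1.13730775
Real growth factor = 1.19156027 / 1.13730775 = 1.04770258
Annualized real rate = 1.04770258^(1/3) − 1 = 1.5655% → 1.57%.

1.57%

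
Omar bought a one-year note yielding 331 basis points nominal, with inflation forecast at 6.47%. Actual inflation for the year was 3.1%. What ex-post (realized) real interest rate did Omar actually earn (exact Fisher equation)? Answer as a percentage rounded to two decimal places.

0.20%

Ex-post: (1 + 0.0331)/(1 + 0.0310) − 1 = 0.2037%
So the realized real rate is 0.20%.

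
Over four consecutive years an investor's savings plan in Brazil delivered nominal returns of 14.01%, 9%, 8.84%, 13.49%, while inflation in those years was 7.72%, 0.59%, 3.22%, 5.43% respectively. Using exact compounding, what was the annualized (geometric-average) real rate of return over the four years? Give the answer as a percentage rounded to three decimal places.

6.815%

Nominal growth factor = 1.1401 × 1.0900 × 1.0884 × 1.1349 = 1.535025423
Price-level growth factor = 1.0772 × 1.0059 × 1.0322 × 1.0543 = 1.179177582
Real growth factor = 1.535025423 / 1.179177582 = 1.301776294
Annualized real rate = 1.301776294^(1/4) − 1 = 6.81545% → 6.815%.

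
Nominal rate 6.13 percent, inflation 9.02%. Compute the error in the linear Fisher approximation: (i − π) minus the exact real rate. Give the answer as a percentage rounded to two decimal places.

Approximate: r ≈ 6.130% − 9.020% = -2.8900%
Exact: (1 + 0.0613)/(1 + 0.0902) − 1 = -2.6509%
Error = -2.8900% − (-2.6509%) = -0.2391% → -0.24%.

-0.24%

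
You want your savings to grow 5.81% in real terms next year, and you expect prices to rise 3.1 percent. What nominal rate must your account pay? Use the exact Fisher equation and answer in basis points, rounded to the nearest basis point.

(1 + i) = (1 + r)(1 + π) = 1.05810 × 1.03100 = 1.0909011
i = 1.0909011 − 1, so the required nominal rate is 909 basis points.

909 basis points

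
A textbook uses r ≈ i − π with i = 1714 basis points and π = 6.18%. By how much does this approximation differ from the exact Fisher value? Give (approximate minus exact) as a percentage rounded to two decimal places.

Approximate: r ≈ 17.140% − 6.180% = 10.9600%
Exact: (1 + 0.1714)/(1 + 0.0618) − 1 = 10.3221%
Error = 10.9600% − 10.3221% = 0.6379% → 0.64%.

0.64%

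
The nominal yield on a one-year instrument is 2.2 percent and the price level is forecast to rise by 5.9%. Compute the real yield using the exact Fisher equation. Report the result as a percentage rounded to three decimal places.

-3.494%

By the Fisher relation, 1 + r = (1 + i)/(1 + π).
1 + r = 1.02200 / 1.05900 = 0.965061
r = 0.965061 − 1 = -3.4939%, i.e. -3.494%.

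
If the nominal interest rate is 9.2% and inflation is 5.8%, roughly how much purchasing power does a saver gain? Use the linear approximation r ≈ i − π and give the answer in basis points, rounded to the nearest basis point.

r ≈ i − π = 9.2% − 5.8% = 340 basis points.

340 basis points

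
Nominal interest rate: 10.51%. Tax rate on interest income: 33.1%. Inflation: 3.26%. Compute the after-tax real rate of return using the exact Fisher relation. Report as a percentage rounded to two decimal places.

After-tax nominal return = 10.51% × (1 − 0.331) = 7.03119%.
1 + r = 1.0703119 / 1.03260 = 1.036521
After-tax real rate = 1.036521 − 1 → 3.65%.

3.65%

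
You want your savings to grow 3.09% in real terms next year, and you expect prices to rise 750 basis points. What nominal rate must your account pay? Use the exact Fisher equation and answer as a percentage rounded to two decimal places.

(1 + i) = (1 + r)(1 + π) = 1.03090 × 1.07500 = 1.1082175
i = 1.1082175 − 1, so the required nominal rate is 10.82%.

10.82%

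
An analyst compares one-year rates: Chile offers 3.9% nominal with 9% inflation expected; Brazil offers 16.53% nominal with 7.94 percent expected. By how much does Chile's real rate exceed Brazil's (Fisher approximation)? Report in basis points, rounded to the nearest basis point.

Chile: 3.9% − 9% = -5.100%
Brazil: 16.53% − 7.94% = 8.590%
Differential = -13.690% → -1369 basis points.

-1369 basis points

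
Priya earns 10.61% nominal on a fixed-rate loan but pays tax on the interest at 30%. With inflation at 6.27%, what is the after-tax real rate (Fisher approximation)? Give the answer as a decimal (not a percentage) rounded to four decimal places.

0.0116

After-tax nominal return = 10.61% × (1 − 0.3) = 7.4270%.
r ≈ 7.4270% − 6.27% → 0.0116.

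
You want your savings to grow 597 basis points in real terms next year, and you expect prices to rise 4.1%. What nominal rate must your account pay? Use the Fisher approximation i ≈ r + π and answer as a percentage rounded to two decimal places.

10.07%

i ≈ r + π = 5.97% + 4.1% = 10.07%.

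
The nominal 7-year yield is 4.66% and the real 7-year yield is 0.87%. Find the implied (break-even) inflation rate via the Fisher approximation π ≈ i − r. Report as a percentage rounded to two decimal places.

π ≈ i − r = 4.66% − 0.87% → 3.79%.

3.79%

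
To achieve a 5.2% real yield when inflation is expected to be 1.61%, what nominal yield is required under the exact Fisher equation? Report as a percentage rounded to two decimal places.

(1 + i) = (1 + r)(1 + π) = 1.05200 × 1.01610 = 1.0689372
i = 1.0689372 − 1, so the required nominal rate is 6.89%.

6.89%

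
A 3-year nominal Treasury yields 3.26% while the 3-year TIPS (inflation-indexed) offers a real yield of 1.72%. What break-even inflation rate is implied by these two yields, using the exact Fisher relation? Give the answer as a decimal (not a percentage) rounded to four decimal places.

0.0151

(1 + π) = (1 + i)/(1 + r) = 1.03260 / 1.01720 = 1.015140
Break-even inflation = 1.015140 − 1 → 0.0151.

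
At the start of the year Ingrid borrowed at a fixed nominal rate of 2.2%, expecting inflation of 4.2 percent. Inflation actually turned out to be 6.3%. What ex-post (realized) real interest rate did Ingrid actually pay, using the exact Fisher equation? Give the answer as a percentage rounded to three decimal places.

-3.857%

Ex-post: (1 + 0.0220)/(1 + 0.0630) − 1 = -3.8570%
So the realized real rate is -3.857%.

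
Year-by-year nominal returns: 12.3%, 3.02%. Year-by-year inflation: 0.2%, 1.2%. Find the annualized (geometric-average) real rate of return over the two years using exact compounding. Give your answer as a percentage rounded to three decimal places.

6.814%

Nominal growth factor = 1.1230 × 1.0302 = 1.15691460
Price-level growth factor = 1.0020 × 1.0120 = 1.01402400
Real growth factor = 1.15691460 / 1.01402400 = 1.14091442
Annualized real rate = 1.14091442^(1/2) − 1 = 6.8136% → 6.814%.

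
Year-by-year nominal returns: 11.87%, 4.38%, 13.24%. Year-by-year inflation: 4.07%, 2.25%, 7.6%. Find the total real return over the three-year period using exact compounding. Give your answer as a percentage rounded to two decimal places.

Compound the nominal returns: 1.1187 × 1.0438 × 1.1324 = 1.322302.
Compound inflation: 1.0407 × 1.0225 × 1.0760 = 1.144989.
Deflate: 1.322302 / 1.144989 = 1.154861.
Total real return = 1.154861 − 1 → 15.49%.

15.49%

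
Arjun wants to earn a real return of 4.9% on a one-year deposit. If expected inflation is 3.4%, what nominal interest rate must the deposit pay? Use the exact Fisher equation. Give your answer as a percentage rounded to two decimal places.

8.47%

(1 + i) = (1 + r)(1 + π) = 1.04900 × 1.03400 = 1.084666
i = 1.084666 − 1, so the required nominal rate is 8.47%.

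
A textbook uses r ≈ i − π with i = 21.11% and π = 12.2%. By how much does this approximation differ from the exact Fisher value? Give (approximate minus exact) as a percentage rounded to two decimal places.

Approximate: r ≈ 21.110% − 12.200% = 8.9100%
Exact: (1 + 0.2111)/(1 + 0.1220) − 1 = 7.9412%
Error = 8.9100% − 7.9412% = 0.9688% → 0.97%.

0.97%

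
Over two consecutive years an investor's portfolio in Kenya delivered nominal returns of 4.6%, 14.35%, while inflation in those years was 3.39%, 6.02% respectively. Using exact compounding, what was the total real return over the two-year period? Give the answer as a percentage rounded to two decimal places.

9.12%

Compound the nominal returns: 1.0460 × 1.1435 = 1.196101.
Compound inflation: 1.0339 × 1.0602 = 1.096141.
Deflate: 1.196101 / 1.096141 = 1.091193.
Total real return = 1.091193 − 1 → 9.12%.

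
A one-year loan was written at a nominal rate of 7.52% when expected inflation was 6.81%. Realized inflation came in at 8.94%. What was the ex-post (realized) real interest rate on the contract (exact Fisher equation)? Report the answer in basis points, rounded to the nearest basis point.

Ex-post: (1 + 0.0752)/(1 + 0.0894) − 1 = -1.3035%
So the realized real rate is -130 basis points.

-130 basis points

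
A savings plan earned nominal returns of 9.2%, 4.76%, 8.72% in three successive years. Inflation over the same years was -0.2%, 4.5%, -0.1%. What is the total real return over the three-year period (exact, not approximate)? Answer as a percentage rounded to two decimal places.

19.38%

Nominal growth factor = 1.0920 × 1.0476 × 1.0872 = 1.243734
Price-level growth factor = 0.9980 × 1.0450 × 0.9990 = 1.041867
Real growth factor = 1.243734 / 1.041867 = 1.193755
Total real return = 1.193755 − 1 → 19.38%.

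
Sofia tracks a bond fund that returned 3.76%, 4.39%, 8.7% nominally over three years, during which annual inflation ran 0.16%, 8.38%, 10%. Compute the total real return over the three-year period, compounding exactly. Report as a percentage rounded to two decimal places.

Compound the nominal returns: 1.0376 × 1.0439 × 1.0870 = 1.177385.
Compound inflation: 1.0016 × 1.0838 × 1.1000 = 1.194087.
Deflate: 1.177385 / 1.194087 = 0.986012.
Total real return = 0.986012 − 1 → -1.40%.

-1.40%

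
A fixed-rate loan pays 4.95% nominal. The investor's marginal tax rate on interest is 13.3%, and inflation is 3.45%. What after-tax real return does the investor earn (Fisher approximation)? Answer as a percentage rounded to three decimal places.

After-tax nominal return = 4.95% × (1 − 0.133) = 4.29165%.
r ≈ 4.29165% − 3.45% → 0.842%.

0.842%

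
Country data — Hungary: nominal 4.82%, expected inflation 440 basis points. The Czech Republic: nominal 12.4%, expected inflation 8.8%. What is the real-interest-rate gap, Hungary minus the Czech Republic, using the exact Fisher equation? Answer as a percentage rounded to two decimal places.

Hungary: (1 + 0.0482)/(1 + 0.0440) − 1 = 0.4023%
The Czech Republic: (1 + 0.1240)/(1 + 0.0880) − 1 = 3.3088%
Differential = 0.4023% − 3.3088% = -2.9065% → -2.91%.

-2.91%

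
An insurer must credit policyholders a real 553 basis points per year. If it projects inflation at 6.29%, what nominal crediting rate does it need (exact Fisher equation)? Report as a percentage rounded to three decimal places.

12.168%

(1 + i) = (1 + r)(1 + π) = 1.05530 × 1.06290 = 1.12167837
i = 1.12167837 − 1, so the required nominal rate is 12.168%.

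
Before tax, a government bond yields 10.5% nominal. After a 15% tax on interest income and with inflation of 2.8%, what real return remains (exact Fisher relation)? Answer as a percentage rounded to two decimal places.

5.96%

After-tax nominal return = 10.5% × (1 − 0.15) = 8.9250%.
1 + r = 1.08925 / 1.02800 = 1.059582
After-tax real rate = 1.059582 − 1 → 5.96%.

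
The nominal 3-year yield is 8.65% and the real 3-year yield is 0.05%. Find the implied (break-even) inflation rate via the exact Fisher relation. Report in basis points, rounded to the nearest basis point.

860 basis points

(1 + π) = (1 + i)/(1 + r) = 1.08650 / 1.00050 = 1.085957
Break-even inflation = 1.085957 − 1 → 860 basis points.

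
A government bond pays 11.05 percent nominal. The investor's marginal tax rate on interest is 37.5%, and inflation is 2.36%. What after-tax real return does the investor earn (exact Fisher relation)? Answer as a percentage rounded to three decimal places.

4.441%

After-tax nominal return = 11.05% × (1 − 0.375) = 6.90625%.
1 + r = 1.0690625 / 1.02360 = 1.044414
After-tax real rate = 1.044414 − 1 → 4.441%.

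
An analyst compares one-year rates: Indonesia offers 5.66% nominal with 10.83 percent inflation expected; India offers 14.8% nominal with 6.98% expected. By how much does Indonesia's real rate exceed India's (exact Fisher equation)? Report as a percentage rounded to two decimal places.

-11.97%

Indonesia: (1 + 0.0566)/(1 + 0.1083) − 1 = -4.6648%
India: (1 + 0.1480)/(1 + 0.0698) − 1 = 7.3098%
Differential = -4.6648% − 7.3098% = -11.9746% → -11.97%.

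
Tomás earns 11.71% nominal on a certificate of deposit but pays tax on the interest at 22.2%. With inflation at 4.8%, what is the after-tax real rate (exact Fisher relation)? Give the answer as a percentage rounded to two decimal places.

After-tax nominal return = 11.71% × (1 − 0.222) = 9.11038%.
1 + r = 1.0911038 / 1.04800 = 1.041130
After-tax real rate = 1.041130 − 1 → 4.11%.

4.11%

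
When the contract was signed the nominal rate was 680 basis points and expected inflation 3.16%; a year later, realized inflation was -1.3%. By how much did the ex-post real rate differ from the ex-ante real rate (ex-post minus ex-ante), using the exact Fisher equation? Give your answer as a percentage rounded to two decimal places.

Ex-ante: (1 + 0.0680)/(1 + 0.0316) − 1 = 3.5285%
Ex-post: (1 + 0.0680)/(1 − 0.0130) − 1 = 8.2067%
Difference (ex-post − ex-ante) = 4.6782% → 4.68%.

4.68%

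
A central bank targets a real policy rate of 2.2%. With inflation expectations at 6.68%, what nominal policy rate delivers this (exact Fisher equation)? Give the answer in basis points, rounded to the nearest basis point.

(1 + i) = (1 + r)(1 + π) = 1.02200 × 1.06680 = 1.0902696
i = 1.0902696 − 1, so the required nominal rate is 903 basis points.

903 basis points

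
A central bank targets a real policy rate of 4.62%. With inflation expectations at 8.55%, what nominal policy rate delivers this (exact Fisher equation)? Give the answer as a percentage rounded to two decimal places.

(1 + i) = (1 + r)(1 + π) = 1.04620 × 1.08550 = 1.1356501
i = 1.1356501 − 1, so the required nominal rate is 13.57%.

13.57%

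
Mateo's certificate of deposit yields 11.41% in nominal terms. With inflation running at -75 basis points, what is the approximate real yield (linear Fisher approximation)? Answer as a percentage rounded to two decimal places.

12.16%

r ≈ i − π = 11.41% − (-0.75%) = 12.16%.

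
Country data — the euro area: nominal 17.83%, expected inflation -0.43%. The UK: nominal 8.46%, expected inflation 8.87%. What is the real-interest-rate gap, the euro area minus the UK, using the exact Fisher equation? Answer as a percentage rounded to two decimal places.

The euro area: (1 + 0.1783)/(1 − 0.0043) − 1 = 18.3389%
The UK: (1 + 0.0846)/(1 + 0.0887) − 1 = -0.3766%
Differential = 18.3389% − (-0.3766%) = 18.7155% → 18.72%.

18.72%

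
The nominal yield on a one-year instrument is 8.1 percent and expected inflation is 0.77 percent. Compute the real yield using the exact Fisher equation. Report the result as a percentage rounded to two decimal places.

By the Fisher identity, 1 + r = (1 + i)/(1 + π).
1 + r = 1.08100 / 1.00770 = 1.072740
r = 1.072740 − 1 = 7.2740%, i.e. 7.27%.

7.27%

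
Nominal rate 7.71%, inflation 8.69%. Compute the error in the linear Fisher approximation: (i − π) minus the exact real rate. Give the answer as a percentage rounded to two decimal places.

-0.08%

Approximate: r ≈ 7.710% − 8.690% = -0.9800%
Exact: (1 + 0.0771)/(1 + 0.0869) − 1 = -0.9016%
Error = -0.9800% − (-0.9016%) = -0.0784% → -0.08%.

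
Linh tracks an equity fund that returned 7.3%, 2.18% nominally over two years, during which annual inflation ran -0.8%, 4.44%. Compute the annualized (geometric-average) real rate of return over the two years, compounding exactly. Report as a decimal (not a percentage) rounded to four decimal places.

0.0287

Compound the nominal returns: 1.0730 × 1.0218 = 1.09639140.
Compound inflation: 0.9920 × 1.0444 = 1.03604480.
Deflate: 1.09639140 / 1.03604480 = 1.05824710.
Annualized real rate = 1.05824710^(1/2) − 1 = 2.8711% → 0.0287.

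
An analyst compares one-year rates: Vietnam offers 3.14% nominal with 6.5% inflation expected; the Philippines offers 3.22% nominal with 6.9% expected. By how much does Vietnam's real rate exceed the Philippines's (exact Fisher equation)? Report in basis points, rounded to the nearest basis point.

Vietnam: (1 + 0.0314)/(1 + 0.0650) − 1 = -3.1549%
The Philippines: (1 + 0.0322)/(1 + 0.0690) − 1 = -3.4425%
Differential = -3.1549% − (-3.4425%) = 0.2875% → 29 basis points.

29 basis points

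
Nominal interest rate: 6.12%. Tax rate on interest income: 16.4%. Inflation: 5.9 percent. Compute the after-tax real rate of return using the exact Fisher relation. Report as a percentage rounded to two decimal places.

After-tax nominal return = 6.12% × (1 − 0.164) = 5.11632%.
1 + r = 1.0511632 / 1.05900 = 0.992600
After-tax real rate = 0.992600 − 1 → -0.74%.

-0.74%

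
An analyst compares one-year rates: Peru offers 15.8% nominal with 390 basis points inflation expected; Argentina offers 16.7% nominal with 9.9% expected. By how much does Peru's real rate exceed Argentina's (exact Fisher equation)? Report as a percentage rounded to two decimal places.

Peru: (1 + 0.1580)/(1 + 0.0390) − 1 = 11.4533%
Argentina: (1 + 0.1670)/(1 + 0.0990) − 1 = 6.1874%
Differential = 11.4533% − 6.1874% = 5.2659% → 5.27%.

5.27%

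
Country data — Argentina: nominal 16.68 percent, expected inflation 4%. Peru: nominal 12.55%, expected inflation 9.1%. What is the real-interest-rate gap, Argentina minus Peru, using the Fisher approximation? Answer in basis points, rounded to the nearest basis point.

923 basis points

Argentina: 16.68% − 4% = 12.680%
Peru: 12.55% − 9.1% = 3.450%
Differential = 9.230% → 923 basis points.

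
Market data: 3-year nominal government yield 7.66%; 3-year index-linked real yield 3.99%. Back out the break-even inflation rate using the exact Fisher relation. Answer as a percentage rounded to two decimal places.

3.53%

(1 + π) = (1 + i)/(1 + r) = 1.07660 / 1.03990 = 1.035292
Break-even inflation = 1.035292 − 1 → 3.53%.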